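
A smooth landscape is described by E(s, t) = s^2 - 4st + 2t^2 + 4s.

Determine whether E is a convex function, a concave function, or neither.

neither

E is quadratic, so its Hessian is the constant matrix H = [[2, -4], [-4, 4]].
det(H) = -8, tr(H) = 6.
det(H) < 0, so H is indefinite: neither convex nor concave.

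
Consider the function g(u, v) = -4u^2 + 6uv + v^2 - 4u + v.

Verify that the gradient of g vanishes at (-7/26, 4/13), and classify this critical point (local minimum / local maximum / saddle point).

∇g = (-8u + 6v - 4, 6u + 2v + 1); substituting (-7/26, 4/13) gives ∇g = (0, 0), so (-7/26, 4/13) is indeed a critical point.
The Hessian of g is constant: H = [[-8, 6], [6, 2]].
det(H) = (-8)·2 − 6² = -52.
Since det(H) < 0, H is indefinite and the critical point is a saddle point.

saddle point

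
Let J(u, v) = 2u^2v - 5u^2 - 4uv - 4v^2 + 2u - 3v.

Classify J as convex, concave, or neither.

The term 2u^2v is cubic, so the Hessian is not constant.
∂²J/∂u² = 4v - 10, which takes both signs as v varies (negative for sufficiently negative v). A diagonal entry of the Hessian changing sign means the Hessian is neither positive- nor negative-semidefinite on all of R^2.

neither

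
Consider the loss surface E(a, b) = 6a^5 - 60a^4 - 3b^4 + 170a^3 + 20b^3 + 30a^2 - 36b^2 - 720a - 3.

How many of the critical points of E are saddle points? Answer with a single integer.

E separates as a function of a plus a function of b, so ∇E=0 decouples.
∂E/∂a = 30(a - 4)(a - 3)(a - 2)(a + 1) = 0 at a ∈ {-1, 2, 3, 4}; ∂E/∂b = -12b(b - 3)(b - 2) = 0 at b ∈ {0, 2, 3}.
The Hessian is diagonal: diag(E_aa, E_bb). Second derivatives: E_aa(-1)=-1800, E_aa(2)=180, E_aa(3)=-120, E_aa(4)=300; E_bb(0)=-72, E_bb(2)=24, E_bb(3)=-36.
Saddle points occur where the two diagonal entries have opposite signs: (-1, 2), (2, 0), (2, 3), (3, 2), (4, 0), (4, 3). Count: 6.

6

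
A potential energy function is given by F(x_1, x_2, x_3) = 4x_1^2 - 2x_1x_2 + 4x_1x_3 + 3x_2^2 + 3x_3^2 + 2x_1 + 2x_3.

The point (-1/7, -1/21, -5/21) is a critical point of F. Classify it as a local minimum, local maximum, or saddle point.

local minimum

The Hessian is constant: H = [[8, -2, 4], [-2, 6, 0], [4, 0, 6]].
Leading principal minors: Δ₁ = 8, Δ₂ = 44, Δ₃ = 168.
All leading minors are positive, so H is positive definite: a local minimum.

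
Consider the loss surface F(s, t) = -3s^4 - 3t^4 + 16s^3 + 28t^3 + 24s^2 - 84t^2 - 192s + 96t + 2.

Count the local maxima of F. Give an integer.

F separates as a function of s plus a function of t, so ∇F=0 decouples.
∂F/∂s = -12(s - 4)(s - 2)(s + 2) = 0 at s ∈ {-2, 2, 4}; ∂F/∂t = -12(t - 4)(t - 2)(t - 1) = 0 at t ∈ {1, 2, 4}.
The Hessian is diagonal: diag(F_ss, F_tt). Second derivatives: F_ss(-2)=-288, F_ss(2)=96, F_ss(4)=-144; F_tt(1)=-36, F_tt(2)=24, F_tt(4)=-72.
Local maxima occur where both diagonal entries negative: (-2, 1), (-2, 4), (4, 1), (4, 4). Count: 4.

4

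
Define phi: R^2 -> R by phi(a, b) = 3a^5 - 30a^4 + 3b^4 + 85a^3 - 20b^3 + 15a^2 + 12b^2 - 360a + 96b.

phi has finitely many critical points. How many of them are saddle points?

phi separates as a function of a plus a function of b, so ∇phi=0 decouples.
∂phi/∂a = 15(a - 4)(a - 3)(a - 2)(a + 1) = 0 at a ∈ {-1, 2, 3, 4}; ∂phi/∂b = 12(b - 4)(b - 2)(b + 1) = 0 at b ∈ {-1, 2, 4}.
The Hessian is diagonal: diag(phi_aa, phi_bb). Second derivatives: phi_aa(-1)=-900, phi_aa(2)=90, phi_aa(3)=-60, phi_aa(4)=150; phi_bb(-1)=180, phi_bb(2)=-72, phi_bb(4)=120.
Saddle points occur where the two diagonal entries have opposite signs: (-1, -1), (-1, 4), (2, 2), (3, -1), (3, 4), (4, 2). Count: 6.

6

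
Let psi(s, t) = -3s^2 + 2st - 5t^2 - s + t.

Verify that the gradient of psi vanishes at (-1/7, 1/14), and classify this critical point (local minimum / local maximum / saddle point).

∇psi = (-6s + 2t - 1, 2s - 10t + 1); substituting (-1/7, 1/14) gives ∇psi = (0, 0), so (-1/7, 1/14) is indeed a critical point.
The Hessian of psi is constant: H = [[-6, 2], [2, -10]].
det(H) = (-6)·(-10) − 2² = 56.
det(H) > 0 and tr(H) = -16 < 0, so H is negative definite and the point is a local maximum.

local maximum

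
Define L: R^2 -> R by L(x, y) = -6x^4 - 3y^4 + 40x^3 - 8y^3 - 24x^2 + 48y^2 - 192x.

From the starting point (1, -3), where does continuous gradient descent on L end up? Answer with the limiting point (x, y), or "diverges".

(2, 0)

L is separable, so gradient descent decouples: x follows -∂L/∂x, y follows -∂L/∂y.
∂L/∂x = -24(x - 4)(x - 2)(x + 1); at x=1 this is -144, so x increases.
∂L/∂y = -12y(y - 2)(y + 4); at y=-3 this is -180, so y increases.
x converges to its nearest critical value 2 (a local min of the x-part); y converges to 0. The iterate converges to (2, 0).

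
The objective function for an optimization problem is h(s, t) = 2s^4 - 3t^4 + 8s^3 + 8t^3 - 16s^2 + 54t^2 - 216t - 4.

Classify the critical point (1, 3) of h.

The mixed partial ∂²h/∂s∂t is 0, so the Hessian at any point is diag(h_ss, h_tt) = diag(8(3s^2 + 6s - 4), 12(-3t^2 + 4t + 9)).
At (1, 3): H = diag(40, -72).
The eigenvalues have opposite signs, so H is indefinite: a saddle point.

saddle point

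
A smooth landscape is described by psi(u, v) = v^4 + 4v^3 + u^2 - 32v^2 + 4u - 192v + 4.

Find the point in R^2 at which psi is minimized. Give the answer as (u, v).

(-2, 4)

psi(u,v) separates as P(u) + Q(v) + 4, so its minimum is min P + min Q + 4.
P'(u) = 2u + 4 vanishes at u ∈ {-2}; Q'(v) = 4(v - 4)(v + 3)(v + 4) vanishes at v ∈ {-4, -3, 4}.
Local minima of P (where P''>0): P(-2)=-4. Local minima of Q: Q(-4)=256, Q(4)=-768.
So the global minimum of psi is P(-2) + Q(4) + 4 = -4 − 768 + 4 = -768, attained at (-2, 4).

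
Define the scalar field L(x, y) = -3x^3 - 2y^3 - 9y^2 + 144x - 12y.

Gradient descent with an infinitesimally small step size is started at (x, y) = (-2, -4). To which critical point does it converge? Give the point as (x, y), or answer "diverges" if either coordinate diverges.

(-4, -2)

L is separable, so gradient descent decouples: x follows -∂L/∂x, y follows -∂L/∂y.
∂L/∂x = -9(x - 4)(x + 4); at x=-2 this is 108, so x decreases.
∂L/∂y = -6(y + 1)(y + 2); at y=-4 this is -36, so y increases.
x converges to its nearest critical value -4 (a local min of the x-part); y converges to -2. The iterate converges to (-4, -2).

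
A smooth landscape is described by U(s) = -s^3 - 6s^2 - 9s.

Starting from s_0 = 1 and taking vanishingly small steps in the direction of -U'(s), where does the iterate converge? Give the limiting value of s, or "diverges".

diverges

U'(s) = -3(s + 1)(s + 3), so U'(1) = -24.
Gradient descent moves in the -U' direction, i.e. s is increasing.
There is no critical point above s=1, and U' keeps the same sign, so the iterate runs off to +∞.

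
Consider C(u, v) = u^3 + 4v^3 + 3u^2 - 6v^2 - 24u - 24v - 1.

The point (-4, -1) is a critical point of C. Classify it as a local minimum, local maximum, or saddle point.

The mixed partial ∂²C/∂u∂v is 0, so the Hessian at any point is diag(C_uu, C_vv) = diag(6(u + 1), 12(2v - 1)).
At (-4, -1): H = diag(-18, -36).
Both eigenvalues are negative, so H is negative definite: a local maximum.

local maximum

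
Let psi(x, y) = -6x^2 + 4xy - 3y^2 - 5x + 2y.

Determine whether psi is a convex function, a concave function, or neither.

psi is quadratic, so its Hessian is the constant matrix H = [[-12, 4], [4, -6]].
det(H) = 56, tr(H) = -18.
det(H) > 0 and tr(H) < 0, so H is negative definite everywhere: concave.

concave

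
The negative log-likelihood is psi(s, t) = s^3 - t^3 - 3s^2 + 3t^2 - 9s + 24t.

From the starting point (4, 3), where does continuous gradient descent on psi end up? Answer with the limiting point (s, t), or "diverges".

psi is separable, so gradient descent decouples: s follows -∂psi/∂s, t follows -∂psi/∂t.
∂psi/∂s = 3(s - 3)(s + 1); at s=4 this is 15, so s decreases.
∂psi/∂t = -3(t - 4)(t + 2); at t=3 this is 15, so t decreases.
s converges to its nearest critical value 3 (a local min of the s-part); t converges to -2. The iterate converges to (3, -2).

(3, -2)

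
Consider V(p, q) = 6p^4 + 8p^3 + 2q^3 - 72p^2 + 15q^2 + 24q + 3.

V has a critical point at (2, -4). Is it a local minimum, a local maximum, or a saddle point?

The mixed partial ∂²V/∂p∂q is 0, so the Hessian at any point is diag(V_pp, V_qq) = diag(24(3p^2 + 2p - 6), 6(2q + 5)).
At (2, -4): H = diag(240, -18).
The eigenvalues have opposite signs, so H is indefinite: a saddle point.

saddle point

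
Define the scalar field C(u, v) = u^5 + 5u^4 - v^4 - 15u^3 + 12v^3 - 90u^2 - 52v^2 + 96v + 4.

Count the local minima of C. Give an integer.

2

C separates as a function of u plus a function of v, so ∇C=0 decouples.
∂C/∂u = 5u(u - 3)(u + 3)(u + 4) = 0 at u ∈ {-4, -3, 0, 3}; ∂C/∂v = -4(v - 4)(v - 3)(v - 2) = 0 at v ∈ {2, 3, 4}.
The Hessian is diagonal: diag(C_uu, C_vv). Second derivatives: C_uu(-4)=-140, C_uu(-3)=90, C_uu(0)=-180, C_uu(3)=630; C_vv(2)=-8, C_vv(3)=4, C_vv(4)=-8.
Local minima occur where both diagonal entries positive: (-3, 3), (3, 3). Count: 2.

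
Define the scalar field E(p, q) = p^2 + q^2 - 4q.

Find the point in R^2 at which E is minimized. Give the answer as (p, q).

E(p,q) separates as A(p) + B(q), so its minimum is min A + min B.
A'(p) = 2p vanishes at p ∈ {0}; B'(q) = 2q - 4 vanishes at q ∈ {2}.
Local minima of A (where A''>0): A(0)=0. Local minima of B: B(2)=-4.
So the global minimum of E is A(0) + B(2) = 0 − 4 = -4, attained at (0, 2).

(0, 2)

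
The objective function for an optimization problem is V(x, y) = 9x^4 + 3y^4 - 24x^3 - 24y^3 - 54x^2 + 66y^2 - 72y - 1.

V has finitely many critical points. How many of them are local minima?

4

V separates as a function of x plus a function of y, so ∇V=0 decouples.
∂V/∂x = 36x(x - 3)(x + 1) = 0 at x ∈ {-1, 0, 3}; ∂V/∂y = 12(y - 3)(y - 2)(y - 1) = 0 at y ∈ {1, 2, 3}.
The Hessian is diagonal: diag(V_xx, V_yy). Second derivatives: V_xx(-1)=144, V_xx(0)=-108, V_xx(3)=432; V_yy(1)=24, V_yy(2)=-12, V_yy(3)=24.
Local minima occur where both diagonal entries positive: (-1, 1), (-1, 3), (3, 1), (3, 3). Count: 4.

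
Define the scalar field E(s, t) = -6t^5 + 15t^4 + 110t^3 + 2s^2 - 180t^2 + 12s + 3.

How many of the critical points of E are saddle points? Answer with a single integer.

2

E separates as a function of s plus a function of t, so ∇E=0 decouples.
∂E/∂s = 4(s + 3) = 0 at s ∈ {-3}; ∂E/∂t = -30t(t - 4)(t - 1)(t + 3) = 0 at t ∈ {-3, 0, 1, 4}.
The Hessian is diagonal: diag(E_ss, E_tt). Second derivatives: E_ss(-3)=4; E_tt(-3)=2520, E_tt(0)=-360, E_tt(1)=360, E_tt(4)=-2520.
Saddle points occur where the two diagonal entries have opposite signs: (-3, 0), (-3, 4). Count: 2.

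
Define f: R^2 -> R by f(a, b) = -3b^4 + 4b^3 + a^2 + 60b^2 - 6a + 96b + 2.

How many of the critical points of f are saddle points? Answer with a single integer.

2

f separates as a function of a plus a function of b, so ∇f=0 decouples.
∂f/∂a = 2(a - 3) = 0 at a ∈ {3}; ∂f/∂b = -12(b - 4)(b + 1)(b + 2) = 0 at b ∈ {-2, -1, 4}.
The Hessian is diagonal: diag(f_aa, f_bb). Second derivatives: f_aa(3)=2; f_bb(-2)=-72, f_bb(-1)=60, f_bb(4)=-360.
Saddle points occur where the two diagonal entries have opposite signs: (3, -2), (3, 4). Count: 2.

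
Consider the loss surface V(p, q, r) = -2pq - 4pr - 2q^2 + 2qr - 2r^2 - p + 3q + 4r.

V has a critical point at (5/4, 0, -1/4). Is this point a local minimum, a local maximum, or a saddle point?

The Hessian is constant: H = [[0, -2, -4], [-2, -4, 2], [-4, 2, -4]].
Leading principal minors: Δ₁ = 0, Δ₂ = -4, Δ₃ = 112.
The minors fit neither the all-positive nor the alternating-sign pattern, so H is indefinite: a saddle point.

saddle point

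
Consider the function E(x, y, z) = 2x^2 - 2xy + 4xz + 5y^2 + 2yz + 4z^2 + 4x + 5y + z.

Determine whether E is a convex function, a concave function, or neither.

E is quadratic, so its Hessian is the constant matrix H = [[4, -2, 4], [-2, 10, 2], [4, 2, 8]].
Leading principal minors: 4, 36, 80.
All positive ⇒ H ≻ 0 ⇒ convex.

convex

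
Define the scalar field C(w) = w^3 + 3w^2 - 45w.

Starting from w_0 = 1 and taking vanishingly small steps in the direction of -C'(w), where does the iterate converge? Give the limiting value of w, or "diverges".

3

C'(w) = 3(w - 3)(w + 5), so C'(1) = -36.
Gradient descent moves in the -C' direction, i.e. w is increasing.
The nearest critical point in that direction is w = 3, where C'' = 24 > 0 (a local minimum). The iterate converges there.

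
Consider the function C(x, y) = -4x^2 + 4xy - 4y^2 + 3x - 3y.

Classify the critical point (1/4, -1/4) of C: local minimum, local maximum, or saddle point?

The Hessian of C is constant: H = [[-8, 4], [4, -8]].
det(H) = (-8)·(-8) − 4² = 48.
det(H) > 0 and tr(H) = -16 < 0, so H is negative definite and the point is a local maximum.

local maximum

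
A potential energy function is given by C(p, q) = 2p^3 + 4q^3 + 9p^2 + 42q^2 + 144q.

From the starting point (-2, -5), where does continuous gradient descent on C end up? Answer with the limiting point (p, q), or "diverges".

C is separable, so gradient descent decouples: p follows -∂C/∂p, q follows -∂C/∂q.
∂C/∂p = 6p(p + 3); at p=-2 this is -12, so p increases.
∂C/∂q = 12(q + 3)(q + 4); at q=-5 this is 24, so q decreases.
The q-coordinate has no critical point in that direction and runs off to infinity.

diverges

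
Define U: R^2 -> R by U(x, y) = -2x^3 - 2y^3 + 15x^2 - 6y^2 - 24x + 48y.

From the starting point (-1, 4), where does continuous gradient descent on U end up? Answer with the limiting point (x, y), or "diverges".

U is separable, so gradient descent decouples: x follows -∂U/∂x, y follows -∂U/∂y.
∂U/∂x = -6(x - 4)(x - 1); at x=-1 this is -60, so x increases.
∂U/∂y = -6(y - 2)(y + 4); at y=4 this is -96, so y increases.
The y-coordinate has no critical point in that direction and runs off to infinity.

diverges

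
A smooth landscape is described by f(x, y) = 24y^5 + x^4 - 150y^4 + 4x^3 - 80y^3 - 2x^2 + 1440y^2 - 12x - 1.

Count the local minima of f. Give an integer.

f separates as a function of x plus a function of y, so ∇f=0 decouples.
∂f/∂x = 4(x - 1)(x + 1)(x + 3) = 0 at x ∈ {-3, -1, 1}; ∂f/∂y = 120y(y - 4)(y - 3)(y + 2) = 0 at y ∈ {-2, 0, 3, 4}.
The Hessian is diagonal: diag(f_xx, f_yy). Second derivatives: f_xx(-3)=32, f_xx(-1)=-16, f_xx(1)=32; f_yy(-2)=-7200, f_yy(0)=2880, f_yy(3)=-1800, f_yy(4)=2880.
Local minima occur where both diagonal entries positive: (-3, 0), (-3, 4), (1, 0), (1, 4). Count: 4.

4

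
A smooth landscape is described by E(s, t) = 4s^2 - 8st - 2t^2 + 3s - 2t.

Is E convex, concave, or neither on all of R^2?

neither

E is quadratic, so its Hessian is the constant matrix H = [[8, -8], [-8, -4]].
det(H) = -96, tr(H) = 4.
det(H) < 0, so H is indefinite: neither convex nor concave.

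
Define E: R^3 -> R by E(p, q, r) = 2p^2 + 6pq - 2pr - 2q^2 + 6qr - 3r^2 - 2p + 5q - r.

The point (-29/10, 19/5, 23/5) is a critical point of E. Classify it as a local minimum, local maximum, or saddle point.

saddle point

The Hessian is constant: H = [[4, 6, -2], [6, -4, 6], [-2, 6, -6]].
Leading principal minors: Δ₁ = 4, Δ₂ = -52, Δ₃ = 40.
The minors fit neither the all-positive nor the alternating-sign pattern, so H is indefinite: a saddle point.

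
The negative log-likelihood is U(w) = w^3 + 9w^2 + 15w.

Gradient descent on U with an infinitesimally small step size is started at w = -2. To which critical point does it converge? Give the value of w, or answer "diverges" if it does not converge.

-1

U'(w) = 3(w + 1)(w + 5), so U'(-2) = -9.
Gradient descent moves in the -U' direction, i.e. w is increasing.
The nearest critical point in that direction is w = -1, where U'' = 12 > 0 (a local minimum). The iterate converges there.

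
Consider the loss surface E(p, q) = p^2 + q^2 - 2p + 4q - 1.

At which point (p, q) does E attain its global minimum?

E(p,q) separates as A(p) + B(q) − 1, so its minimum is min A + min B − 1.
A'(p) = 2p - 2 vanishes at p ∈ {1}; B'(q) = 2q + 4 vanishes at q ∈ {-2}.
Local minima of A (where A''>0): A(1)=-1. Local minima of B: B(-2)=-4.
So the global minimum of E is A(1) + B(-2) − 1 = -1 − 4 − 1 = -6, attained at (1, -2).

(1, -2)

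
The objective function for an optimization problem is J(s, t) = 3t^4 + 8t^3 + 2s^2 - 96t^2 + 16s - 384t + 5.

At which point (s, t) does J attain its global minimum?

J(s,t) separates as P(s) + Q(t) + 5, so its minimum is min P + min Q + 5.
P'(s) = 4s + 16 vanishes at s ∈ {-4}; Q'(t) = 12(t - 4)(t + 2)(t + 4) vanishes at t ∈ {-4, -2, 4}.
Local minima of P (where P''>0): P(-4)=-32. Local minima of Q: Q(-4)=256, Q(4)=-1792.
So the global minimum of J is P(-4) + Q(4) + 5 = -32 − 1792 + 5 = -1819, attained at (-4, 4).

(-4, 4)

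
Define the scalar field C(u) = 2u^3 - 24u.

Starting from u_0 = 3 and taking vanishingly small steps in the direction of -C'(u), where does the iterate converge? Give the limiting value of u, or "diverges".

2

C'(u) = 6(u - 2)(u + 2), so C'(3) = 30.
Gradient descent moves in the -C' direction, i.e. u is decreasing.
The nearest critical point in that direction is u = 2, where C'' = 24 > 0 (a local minimum). The iterate converges there.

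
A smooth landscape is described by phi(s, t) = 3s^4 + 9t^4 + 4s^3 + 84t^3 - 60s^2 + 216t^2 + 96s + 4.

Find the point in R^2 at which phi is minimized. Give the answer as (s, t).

phi(s,t) separates as P(s) + Q(t) + 4, so its minimum is min P + min Q + 4.
P'(s) = 12(s - 2)(s - 1)(s + 4) vanishes at s ∈ {-4, 1, 2}; Q'(t) = 36t(t + 3)(t + 4) vanishes at t ∈ {-4, -3, 0}.
Local minima of P (where P''>0): P(-4)=-832, P(2)=32. Local minima of Q: Q(-4)=384, Q(0)=0.
So the global minimum of phi is P(-4) + Q(0) + 4 = -832 + 0 + 4 = -828, attained at (-4, 0).

(-4, 0)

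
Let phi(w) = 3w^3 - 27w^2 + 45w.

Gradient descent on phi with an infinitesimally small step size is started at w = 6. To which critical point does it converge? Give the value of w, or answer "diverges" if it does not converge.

5

phi'(w) = 9(w - 5)(w - 1), so phi'(6) = 45.
Gradient descent moves in the -phi' direction, i.e. w is decreasing.
The nearest critical point in that direction is w = 5, where phi'' = 36 > 0 (a local minimum). The iterate converges there.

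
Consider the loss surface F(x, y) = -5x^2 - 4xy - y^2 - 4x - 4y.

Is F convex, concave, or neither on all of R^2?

concave

F is quadratic, so its Hessian is the constant matrix H = [[-10, -4], [-4, -2]].
det(H) = 4, tr(H) = -12.
det(H) > 0 and tr(H) < 0, so H is negative definite everywhere: concave.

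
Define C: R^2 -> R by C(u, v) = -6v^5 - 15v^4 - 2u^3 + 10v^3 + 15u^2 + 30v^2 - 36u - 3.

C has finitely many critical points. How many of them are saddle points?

4

C separates as a function of u plus a function of v, so ∇C=0 decouples.
∂C/∂u = -6(u - 3)(u - 2) = 0 at u ∈ {2, 3}; ∂C/∂v = -30v(v - 1)(v + 1)(v + 2) = 0 at v ∈ {-2, -1, 0, 1}.
The Hessian is diagonal: diag(C_uu, C_vv). Second derivatives: C_uu(2)=6, C_uu(3)=-6; C_vv(-2)=180, C_vv(-1)=-60, C_vv(0)=60, C_vv(1)=-180.
Saddle points occur where the two diagonal entries have opposite signs: (2, -1), (2, 1), (3, -2), (3, 0). Count: 4.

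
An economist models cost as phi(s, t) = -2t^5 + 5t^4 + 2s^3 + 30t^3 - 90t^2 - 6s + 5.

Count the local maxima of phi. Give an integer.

phi separates as a function of s plus a function of t, so ∇phi=0 decouples.
∂phi/∂s = 6(s - 1)(s + 1) = 0 at s ∈ {-1, 1}; ∂phi/∂t = -10t(t - 3)(t - 2)(t + 3) = 0 at t ∈ {-3, 0, 2, 3}.
The Hessian is diagonal: diag(phi_ss, phi_tt). Second derivatives: phi_ss(-1)=-12, phi_ss(1)=12; phi_tt(-3)=900, phi_tt(0)=-180, phi_tt(2)=100, phi_tt(3)=-180.
Local maxima occur where both diagonal entries negative: (-1, 0), (-1, 3). Count: 2.

2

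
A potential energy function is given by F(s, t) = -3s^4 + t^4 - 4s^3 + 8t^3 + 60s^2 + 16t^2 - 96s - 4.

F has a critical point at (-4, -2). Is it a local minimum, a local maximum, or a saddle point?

The mixed partial ∂²F/∂s∂t is 0, so the Hessian at any point is diag(F_ss, F_tt) = diag(12(-3s^2 - 2s + 10), 4(3t^2 + 12t + 8)).
At (-4, -2): H = diag(-360, -16).
Both eigenvalues are negative, so H is negative definite: a local maximum.

local maximum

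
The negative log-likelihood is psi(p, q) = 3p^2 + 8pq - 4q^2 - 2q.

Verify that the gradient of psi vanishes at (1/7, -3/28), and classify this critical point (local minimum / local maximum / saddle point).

∇psi = (6p + 8q, 8p - 8q - 2); substituting (1/7, -3/28) gives ∇psi = (0, 0), so (1/7, -3/28) is indeed a critical point.
The Hessian of psi is constant: H = [[6, 8], [8, -8]].
det(H) = 6·(-8) − 8² = -112.
Since det(H) < 0, H is indefinite and the critical point is a saddle point.

saddle point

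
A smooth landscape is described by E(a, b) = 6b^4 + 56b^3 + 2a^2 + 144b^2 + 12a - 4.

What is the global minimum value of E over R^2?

E(a,b) separates as P(a) + Q(b) − 4, so its minimum is min P + min Q − 4.
P'(a) = 4a + 12 vanishes at a ∈ {-3}; Q'(b) = 24b(b + 3)(b + 4) vanishes at b ∈ {-4, -3, 0}.
Local minima of P (where P''>0): P(-3)=-18. Local minima of Q: Q(-4)=256, Q(0)=0.
So the global minimum of E is P(-3) + Q(0) − 4 = -18 + 0 − 4 = -22, attained at (-3, 0).

-22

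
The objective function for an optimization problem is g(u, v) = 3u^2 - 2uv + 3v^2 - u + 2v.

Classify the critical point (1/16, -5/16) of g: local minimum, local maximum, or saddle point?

local minimum

The Hessian of g is constant: H = [[6, -2], [-2, 6]].
det(H) = 6·6 − (-2)² = 32.
det(H) > 0 and tr(H) = 12 > 0, so H is positive definite and the point is a local minimum.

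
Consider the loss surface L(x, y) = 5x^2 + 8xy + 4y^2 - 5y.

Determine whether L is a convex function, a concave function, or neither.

convex

L is quadratic, so its Hessian is the constant matrix H = [[10, 8], [8, 8]].
det(H) = 16, tr(H) = 18.
det(H) > 0 and tr(H) > 0, so H is positive definite everywhere: convex.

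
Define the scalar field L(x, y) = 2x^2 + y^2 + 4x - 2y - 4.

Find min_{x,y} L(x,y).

L(x,y) separates as P(x) + Q(y) − 4, so its minimum is min P + min Q − 4.
P'(x) = 4x + 4 vanishes at x ∈ {-1}; Q'(y) = 2y - 2 vanishes at y ∈ {1}.
Local minima of P (where P''>0): P(-1)=-2. Local minima of Q: Q(1)=-1.
So the global minimum of L is P(-1) + Q(1) − 4 = -2 − 1 − 4 = -7, attained at (-1, 1).

-7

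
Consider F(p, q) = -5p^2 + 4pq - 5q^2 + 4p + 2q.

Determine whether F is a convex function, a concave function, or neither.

concave

F is quadratic, so its Hessian is the constant matrix H = [[-10, 4], [4, -10]].
det(H) = 84, tr(H) = -20.
det(H) > 0 and tr(H) < 0, so H is negative definite everywhere: concave.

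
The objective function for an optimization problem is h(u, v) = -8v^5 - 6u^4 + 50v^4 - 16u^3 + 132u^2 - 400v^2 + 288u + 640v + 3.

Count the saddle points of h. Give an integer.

h separates as a function of u plus a function of v, so ∇h=0 decouples.
∂h/∂u = -24(u - 3)(u + 1)(u + 4) = 0 at u ∈ {-4, -1, 3}; ∂h/∂v = -40(v - 4)(v - 2)(v - 1)(v + 2) = 0 at v ∈ {-2, 1, 2, 4}.
The Hessian is diagonal: diag(h_uu, h_vv). Second derivatives: h_uu(-4)=-504, h_uu(-1)=288, h_uu(3)=-672; h_vv(-2)=2880, h_vv(1)=-360, h_vv(2)=320, h_vv(4)=-1440.
Saddle points occur where the two diagonal entries have opposite signs: (-4, -2), (-4, 2), (-1, 1), (-1, 4), (3, -2), (3, 2). Count: 6.

6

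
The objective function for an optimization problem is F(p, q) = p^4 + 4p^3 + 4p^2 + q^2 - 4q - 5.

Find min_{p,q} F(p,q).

-9

F(p,q) separates as A(p) + B(q) − 5, so its minimum is min A + min B − 5.
A'(p) = 4p(p + 1)(p + 2) vanishes at p ∈ {-2, -1, 0}; B'(q) = 2q - 4 vanishes at q ∈ {2}.
Local minima of A (where A''>0): A(-2)=0, A(0)=0. Local minima of B: B(2)=-4.
So the global minimum of F is A(-2) + B(2) − 5 = 0 − 4 − 5 = -9, attained at (-2, 2).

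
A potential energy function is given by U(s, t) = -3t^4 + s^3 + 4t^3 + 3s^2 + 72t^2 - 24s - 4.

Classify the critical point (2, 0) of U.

The mixed partial ∂²U/∂s∂t is 0, so the Hessian at any point is diag(U_ss, U_tt) = diag(6(s + 1), 12(-3t^2 + 2t + 12)).
At (2, 0): H = diag(18, 144).
Both eigenvalues are positive, so H is positive definite: a local minimum.

local minimum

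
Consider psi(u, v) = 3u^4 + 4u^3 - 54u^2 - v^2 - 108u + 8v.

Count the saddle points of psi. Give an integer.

2

psi separates as a function of u plus a function of v, so ∇psi=0 decouples.
∂psi/∂u = 12(u - 3)(u + 1)(u + 3) = 0 at u ∈ {-3, -1, 3}; ∂psi/∂v = -2(v - 4) = 0 at v ∈ {4}.
The Hessian is diagonal: diag(psi_uu, psi_vv). Second derivatives: psi_uu(-3)=144, psi_uu(-1)=-96, psi_uu(3)=288; psi_vv(4)=-2.
Saddle points occur where the two diagonal entries have opposite signs: (-3, 4), (3, 4). Count: 2.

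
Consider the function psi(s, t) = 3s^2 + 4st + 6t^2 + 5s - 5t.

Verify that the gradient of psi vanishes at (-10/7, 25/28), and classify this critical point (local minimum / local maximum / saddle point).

local minimum

∇psi = (6s + 4t + 5, 4s + 12t - 5); substituting (-10/7, 25/28) gives ∇psi = (0, 0), so (-10/7, 25/28) is indeed a critical point.
The Hessian of psi is constant: H = [[6, 4], [4, 12]].
det(H) = 6·12 − 4² = 56.
det(H) > 0 and tr(H) = 18 > 0, so H is positive definite and the point is a local minimum.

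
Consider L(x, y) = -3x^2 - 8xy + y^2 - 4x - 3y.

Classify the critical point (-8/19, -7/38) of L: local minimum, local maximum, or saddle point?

The Hessian of L is constant: H = [[-6, -8], [-8, 2]].
det(H) = (-6)·2 − (-8)² = -76.
Since det(H) < 0, H is indefinite and the critical point is a saddle point.

saddle point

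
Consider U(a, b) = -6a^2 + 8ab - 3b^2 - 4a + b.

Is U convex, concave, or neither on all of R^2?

U is quadratic, so its Hessian is the constant matrix H = [[-12, 8], [8, -6]].
det(H) = 8, tr(H) = -18.
det(H) > 0 and tr(H) < 0, so H is negative definite everywhere: concave.

concave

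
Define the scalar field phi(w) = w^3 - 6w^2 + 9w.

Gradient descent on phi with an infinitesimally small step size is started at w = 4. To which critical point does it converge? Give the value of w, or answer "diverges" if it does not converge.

3

phi'(w) = 3(w - 3)(w - 1), so phi'(4) = 9.
Gradient descent moves in the -phi' direction, i.e. w is decreasing.
The nearest critical point in that direction is w = 3, where phi'' = 6 > 0 (a local minimum). The iterate converges there.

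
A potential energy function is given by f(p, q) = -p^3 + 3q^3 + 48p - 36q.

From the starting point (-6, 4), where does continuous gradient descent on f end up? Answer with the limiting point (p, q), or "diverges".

f is separable, so gradient descent decouples: p follows -∂f/∂p, q follows -∂f/∂q.
∂f/∂p = -3(p - 4)(p + 4); at p=-6 this is -60, so p increases.
∂f/∂q = 9(q - 2)(q + 2); at q=4 this is 108, so q decreases.
p converges to its nearest critical value -4 (a local min of the p-part); q converges to 2. The iterate converges to (-4, 2).

(-4, 2)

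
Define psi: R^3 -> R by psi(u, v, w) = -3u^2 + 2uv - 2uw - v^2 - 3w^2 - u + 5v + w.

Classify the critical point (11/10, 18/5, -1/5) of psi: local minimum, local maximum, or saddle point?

local maximum

The Hessian is constant: H = [[-6, 2, -2], [2, -2, 0], [-2, 0, -6]].
Leading principal minors: Δ₁ = -6, Δ₂ = 8, Δ₃ = -40.
The minors alternate sign starting negative (−, +, −), so H is negative definite: a local maximum.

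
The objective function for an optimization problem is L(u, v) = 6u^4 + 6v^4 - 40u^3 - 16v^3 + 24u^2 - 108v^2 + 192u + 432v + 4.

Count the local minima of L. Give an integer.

L separates as a function of u plus a function of v, so ∇L=0 decouples.
∂L/∂u = 24(u - 4)(u - 2)(u + 1) = 0 at u ∈ {-1, 2, 4}; ∂L/∂v = 24(v - 3)(v - 2)(v + 3) = 0 at v ∈ {-3, 2, 3}.
The Hessian is diagonal: diag(L_uu, L_vv). Second derivatives: L_uu(-1)=360, L_uu(2)=-144, L_uu(4)=240; L_vv(-3)=720, L_vv(2)=-120, L_vv(3)=144.
Local minima occur where both diagonal entries positive: (-1, -3), (-1, 3), (4, -3), (4, 3). Count: 4.

4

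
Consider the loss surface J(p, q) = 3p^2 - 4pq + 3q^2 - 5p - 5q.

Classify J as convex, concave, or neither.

convex

J is quadratic, so its Hessian is the constant matrix H = [[6, -4], [-4, 6]].
det(H) = 20, tr(H) = 12.
det(H) > 0 and tr(H) > 0, so H is positive definite everywhere: convex.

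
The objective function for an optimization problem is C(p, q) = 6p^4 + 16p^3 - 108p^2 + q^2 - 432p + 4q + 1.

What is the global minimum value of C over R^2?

-1353

C(p,q) separates as A(p) + B(q) + 1, so its minimum is min A + min B + 1.
A'(p) = 24(p - 3)(p + 2)(p + 3) vanishes at p ∈ {-3, -2, 3}; B'(q) = 2q + 4 vanishes at q ∈ {-2}.
Local minima of A (where A''>0): A(-3)=378, A(3)=-1350. Local minima of B: B(-2)=-4.
So the global minimum of C is A(3) + B(-2) + 1 = -1350 − 4 + 1 = -1353, attained at (3, -2).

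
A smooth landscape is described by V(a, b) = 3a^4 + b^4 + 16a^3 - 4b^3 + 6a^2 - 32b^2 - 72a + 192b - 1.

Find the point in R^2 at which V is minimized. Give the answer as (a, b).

(1, -4)

V(a,b) separates as P(a) + Q(b) − 1, so its minimum is min P + min Q − 1.
P'(a) = 12(a - 1)(a + 2)(a + 3) vanishes at a ∈ {-3, -2, 1}; Q'(b) = 4(b - 4)(b - 3)(b + 4) vanishes at b ∈ {-4, 3, 4}.
Local minima of P (where P''>0): P(-3)=81, P(1)=-47. Local minima of Q: Q(-4)=-768, Q(4)=256.
So the global minimum of V is P(1) + Q(-4) − 1 = -47 − 768 − 1 = -816, attained at (1, -4).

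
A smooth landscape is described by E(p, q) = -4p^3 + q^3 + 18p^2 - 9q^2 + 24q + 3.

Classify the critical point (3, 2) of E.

local maximum

The mixed partial ∂²E/∂p∂q is 0, so the Hessian at any point is diag(E_pp, E_qq) = diag(12(-2p + 3), 6(q - 3)).
At (3, 2): H = diag(-36, -6).
Both eigenvalues are negative, so H is negative definite: a local maximum.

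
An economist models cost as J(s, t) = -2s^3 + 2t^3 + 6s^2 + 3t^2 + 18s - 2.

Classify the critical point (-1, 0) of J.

local minimum

The mixed partial ∂²J/∂s∂t is 0, so the Hessian at any point is diag(J_ss, J_tt) = diag(12(-s + 1), 6(2t + 1)).
At (-1, 0): H = diag(24, 6).
Both eigenvalues are positive, so H is positive definite: a local minimum.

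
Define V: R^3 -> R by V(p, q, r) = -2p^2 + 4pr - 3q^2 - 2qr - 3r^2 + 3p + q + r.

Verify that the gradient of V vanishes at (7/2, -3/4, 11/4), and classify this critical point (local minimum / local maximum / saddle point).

local maximum

∇V = (-4p + 4r + 3, -6q - 2r + 1, 4p - 2q - 6r + 1); substituting (7/2, -3/4, 11/4) gives ∇V = (0, 0, 0), so (7/2, -3/4, 11/4) is indeed a critical point.
The Hessian is constant: H = [[-4, 0, 4], [0, -6, -2], [4, -2, -6]].
Leading principal minors: Δ₁ = -4, Δ₂ = 24, Δ₃ = -32.
The minors alternate sign starting negative (−, +, −), so H is negative definite: a local maximum.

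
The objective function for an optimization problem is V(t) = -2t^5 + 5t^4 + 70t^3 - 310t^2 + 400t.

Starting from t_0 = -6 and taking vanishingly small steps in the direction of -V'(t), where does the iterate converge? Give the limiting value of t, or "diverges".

-5

V'(t) = -10(t - 4)(t - 2)(t - 1)(t + 5), so V'(-6) = -5600.
Gradient descent moves in the -V' direction, i.e. t is increasing.
The nearest critical point in that direction is t = -5, where V'' = 3780 > 0 (a local minimum). The iterate converges there.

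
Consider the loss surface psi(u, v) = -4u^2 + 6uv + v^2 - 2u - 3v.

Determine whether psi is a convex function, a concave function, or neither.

psi is quadratic, so its Hessian is the constant matrix H = [[-8, 6], [6, 2]].
det(H) = -52, tr(H) = -6.
det(H) < 0, so H is indefinite: neither convex nor concave.

neither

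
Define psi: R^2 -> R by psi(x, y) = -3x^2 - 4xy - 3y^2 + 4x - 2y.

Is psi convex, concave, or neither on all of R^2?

psi is quadratic, so its Hessian is the constant matrix H = [[-6, -4], [-4, -6]].
det(H) = 20, tr(H) = -12.
det(H) > 0 and tr(H) < 0, so H is negative definite everywhere: concave.

concave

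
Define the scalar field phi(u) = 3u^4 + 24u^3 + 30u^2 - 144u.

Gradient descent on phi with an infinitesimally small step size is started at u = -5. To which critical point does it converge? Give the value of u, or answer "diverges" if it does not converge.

phi'(u) = 12(u - 1)(u + 3)(u + 4), so phi'(-5) = -144.
Gradient descent moves in the -phi' direction, i.e. u is increasing.
The nearest critical point in that direction is u = -4, where phi'' = 60 > 0 (a local minimum). The iterate converges there.

-4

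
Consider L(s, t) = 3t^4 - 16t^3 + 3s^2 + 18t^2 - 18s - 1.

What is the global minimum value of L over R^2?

-55

L(s,t) separates as P(s) + Q(t) − 1, so its minimum is min P + min Q − 1.
P'(s) = 6s - 18 vanishes at s ∈ {3}; Q'(t) = 12t(t - 3)(t - 1) vanishes at t ∈ {0, 1, 3}.
Local minima of P (where P''>0): P(3)=-27. Local minima of Q: Q(0)=0, Q(3)=-27.
So the global minimum of L is P(3) + Q(3) − 1 = -27 − 27 − 1 = -55, attained at (3, 3).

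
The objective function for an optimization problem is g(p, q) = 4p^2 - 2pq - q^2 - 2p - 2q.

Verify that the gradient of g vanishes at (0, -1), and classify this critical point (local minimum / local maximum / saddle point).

∇g = (8p - 2q - 2, -2p - 2q - 2); substituting (0, -1) gives ∇g = (0, 0), so (0, -1) is indeed a critical point.
The Hessian of g is constant: H = [[8, -2], [-2, -2]].
det(H) = 8·(-2) − (-2)² = -20.
Since det(H) < 0, H is indefinite and the critical point is a saddle point.

saddle point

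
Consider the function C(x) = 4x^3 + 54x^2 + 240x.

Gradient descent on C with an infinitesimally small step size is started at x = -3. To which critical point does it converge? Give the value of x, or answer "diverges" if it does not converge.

-4

C'(x) = 12(x + 4)(x + 5), so C'(-3) = 24.
Gradient descent moves in the -C' direction, i.e. x is decreasing.
The nearest critical point in that direction is x = -4, where C'' = 12 > 0 (a local minimum). The iterate converges there.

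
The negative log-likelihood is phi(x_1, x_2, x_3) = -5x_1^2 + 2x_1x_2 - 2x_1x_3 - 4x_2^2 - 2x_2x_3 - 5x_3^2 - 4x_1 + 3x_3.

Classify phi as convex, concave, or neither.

concave

phi is quadratic, so its Hessian is the constant matrix H = [[-10, 2, -2], [2, -8, -2], [-2, -2, -10]].
Leading principal minors: -10, 76, -672.
Signs alternate −, +, − ⇒ H ≺ 0 ⇒ concave.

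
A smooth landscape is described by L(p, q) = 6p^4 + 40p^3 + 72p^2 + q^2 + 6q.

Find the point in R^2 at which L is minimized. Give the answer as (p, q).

L(p,q) separates as A(p) + B(q), so its minimum is min A + min B.
A'(p) = 24p(p + 2)(p + 3) vanishes at p ∈ {-3, -2, 0}; B'(q) = 2q + 6 vanishes at q ∈ {-3}.
Local minima of A (where A''>0): A(-3)=54, A(0)=0. Local minima of B: B(-3)=-9.
So the global minimum of L is A(0) + B(-3) = 0 − 9 = -9, attained at (0, -3).

(0, -3)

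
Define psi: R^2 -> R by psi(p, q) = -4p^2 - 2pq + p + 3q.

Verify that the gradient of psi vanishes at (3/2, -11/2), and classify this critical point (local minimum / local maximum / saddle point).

∇psi = (-8p - 2q + 1, -2p + 3); substituting (3/2, -11/2) gives ∇psi = (0, 0), so (3/2, -11/2) is indeed a critical point.
The Hessian of psi is constant: H = [[-8, -2], [-2, 0]].
det(H) = (-8)·0 − (-2)² = -4.
Since det(H) < 0, H is indefinite and the critical point is a saddle point.

saddle point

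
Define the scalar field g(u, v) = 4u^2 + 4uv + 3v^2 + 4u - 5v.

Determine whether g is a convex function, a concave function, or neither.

convex

g is quadratic, so its Hessian is the constant matrix H = [[8, 4], [4, 6]].
det(H) = 32, tr(H) = 14.
det(H) > 0 and tr(H) > 0, so H is positive definite everywhere: convex.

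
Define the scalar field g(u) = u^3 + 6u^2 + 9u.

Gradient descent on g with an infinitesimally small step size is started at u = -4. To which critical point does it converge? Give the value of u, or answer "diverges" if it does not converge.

g'(u) = 3(u + 1)(u + 3), so g'(-4) = 9.
Gradient descent moves in the -g' direction, i.e. u is decreasing.
There is no critical point below u=-4, and g' keeps the same sign, so the iterate runs off to −∞.

diverges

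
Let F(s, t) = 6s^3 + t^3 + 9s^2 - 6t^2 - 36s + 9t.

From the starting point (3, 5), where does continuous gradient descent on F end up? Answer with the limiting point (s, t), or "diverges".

F is separable, so gradient descent decouples: s follows -∂F/∂s, t follows -∂F/∂t.
∂F/∂s = 18(s - 1)(s + 2); at s=3 this is 180, so s decreases.
∂F/∂t = 3(t - 3)(t - 1); at t=5 this is 24, so t decreases.
s converges to its nearest critical value 1 (a local min of the s-part); t converges to 3. The iterate converges to (1, 3).

(1, 3)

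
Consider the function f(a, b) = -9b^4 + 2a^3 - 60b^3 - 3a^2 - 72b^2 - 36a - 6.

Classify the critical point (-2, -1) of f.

saddle point

The mixed partial ∂²f/∂a∂b is 0, so the Hessian at any point is diag(f_aa, f_bb) = diag(6(2a - 1), -36(3b^2 + 10b + 4)).
At (-2, -1): H = diag(-30, 108).
The eigenvalues have opposite signs, so H is indefinite: a saddle point.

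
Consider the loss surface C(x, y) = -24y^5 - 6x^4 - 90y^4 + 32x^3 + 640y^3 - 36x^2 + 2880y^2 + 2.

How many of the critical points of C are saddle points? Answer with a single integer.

6

C separates as a function of x plus a function of y, so ∇C=0 decouples.
∂C/∂x = -24x(x - 3)(x - 1) = 0 at x ∈ {0, 1, 3}; ∂C/∂y = -120y(y - 4)(y + 3)(y + 4) = 0 at y ∈ {-4, -3, 0, 4}.
The Hessian is diagonal: diag(C_xx, C_yy). Second derivatives: C_xx(0)=-72, C_xx(1)=48, C_xx(3)=-144; C_yy(-4)=3840, C_yy(-3)=-2520, C_yy(0)=5760, C_yy(4)=-26880.
Saddle points occur where the two diagonal entries have opposite signs: (0, -4), (0, 0), (1, -3), (1, 4), (3, -4), (3, 0). Count: 6.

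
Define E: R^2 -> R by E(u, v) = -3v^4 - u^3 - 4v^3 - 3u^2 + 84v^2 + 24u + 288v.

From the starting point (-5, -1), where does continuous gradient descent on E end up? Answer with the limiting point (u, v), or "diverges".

(-4, -2)

E is separable, so gradient descent decouples: u follows -∂E/∂u, v follows -∂E/∂v.
∂E/∂u = -3(u - 2)(u + 4); at u=-5 this is -21, so u increases.
∂E/∂v = -12(v - 4)(v + 2)(v + 3); at v=-1 this is 120, so v decreases.
u converges to its nearest critical value -4 (a local min of the u-part); v converges to -2. The iterate converges to (-4, -2).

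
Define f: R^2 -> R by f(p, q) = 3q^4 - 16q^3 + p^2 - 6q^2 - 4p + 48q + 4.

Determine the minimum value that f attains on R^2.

f(p,q) separates as A(p) + B(q) + 4, so its minimum is min A + min B + 4.
A'(p) = 2p - 4 vanishes at p ∈ {2}; B'(q) = 12(q - 4)(q - 1)(q + 1) vanishes at q ∈ {-1, 1, 4}.
Local minima of A (where A''>0): A(2)=-4. Local minima of B: B(-1)=-35, B(4)=-160.
So the global minimum of f is A(2) + B(4) + 4 = -4 − 160 + 4 = -160, attained at (2, 4).

-160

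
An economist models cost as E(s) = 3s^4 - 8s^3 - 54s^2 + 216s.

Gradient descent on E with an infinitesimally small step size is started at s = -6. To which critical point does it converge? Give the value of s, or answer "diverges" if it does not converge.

E'(s) = 12(s - 3)(s - 2)(s + 3), so E'(-6) = -2592.
Gradient descent moves in the -E' direction, i.e. s is increasing.
The nearest critical point in that direction is s = -3, where E'' = 360 > 0 (a local minimum). The iterate converges there.

-3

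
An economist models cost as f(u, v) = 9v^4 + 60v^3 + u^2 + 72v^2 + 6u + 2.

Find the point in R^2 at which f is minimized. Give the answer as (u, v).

f(u,v) separates as P(u) + Q(v) + 2, so its minimum is min P + min Q + 2.
P'(u) = 2u + 6 vanishes at u ∈ {-3}; Q'(v) = 36v(v + 1)(v + 4) vanishes at v ∈ {-4, -1, 0}.
Local minima of P (where P''>0): P(-3)=-9. Local minima of Q: Q(-4)=-384, Q(0)=0.
So the global minimum of f is P(-3) + Q(-4) + 2 = -9 − 384 + 2 = -391, attained at (-3, -4).

(-3, -4)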